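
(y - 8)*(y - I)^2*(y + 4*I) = y^4 - 8*y^3 + 2*I*y^3 + 7*y^2 - 16*I*y^2 - 56*y - 4*I*y + 32*I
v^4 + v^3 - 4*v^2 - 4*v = v*(v - 2)*(v + 1)*(v + 2)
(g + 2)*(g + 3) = g^2 + 5*g + 6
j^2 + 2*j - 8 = (j - 2)*(j + 4)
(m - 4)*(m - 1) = m^2 - 5*m + 4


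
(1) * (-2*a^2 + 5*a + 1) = -2*a^2 + 5*a + 1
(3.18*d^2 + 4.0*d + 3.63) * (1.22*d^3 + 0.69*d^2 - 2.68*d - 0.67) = 3.8796*d^5 + 7.0742*d^4 - 1.3338*d^3 - 10.3459*d^2 - 12.4084*d - 2.4321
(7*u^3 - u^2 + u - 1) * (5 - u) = -7*u^4 + 36*u^3 - 6*u^2 + 6*u - 5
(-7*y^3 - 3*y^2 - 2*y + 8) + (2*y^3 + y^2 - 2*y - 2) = -5*y^3 - 2*y^2 - 4*y + 6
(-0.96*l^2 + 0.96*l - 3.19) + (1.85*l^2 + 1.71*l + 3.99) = 0.89*l^2 + 2.67*l + 0.8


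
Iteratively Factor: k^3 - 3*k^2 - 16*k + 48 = (k - 3)*(k^2 - 16) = (k - 4)*(k - 3)*(k + 4)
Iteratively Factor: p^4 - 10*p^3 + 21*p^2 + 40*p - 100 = (p - 5)*(p^3 - 5*p^2 - 4*p + 20) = (p - 5)*(p - 2)*(p^2 - 3*p - 10) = (p - 5)^2*(p - 2)*(p + 2)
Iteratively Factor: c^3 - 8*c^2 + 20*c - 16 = (c - 2)*(c^2 - 6*c + 8) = (c - 2)^2*(c - 4)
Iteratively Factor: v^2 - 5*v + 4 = (v - 4)*(v - 1)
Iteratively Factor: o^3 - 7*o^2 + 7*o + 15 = (o + 1)*(o^2 - 8*o + 15) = (o - 3)*(o + 1)*(o - 5)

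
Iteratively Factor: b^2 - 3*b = (b)*(b - 3)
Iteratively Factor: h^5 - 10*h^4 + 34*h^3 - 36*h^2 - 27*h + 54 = (h - 3)*(h^4 - 7*h^3 + 13*h^2 + 3*h - 18) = (h - 3)^2*(h^3 - 4*h^2 + h + 6) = (h - 3)^3*(h^2 - h - 2) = (h - 3)^3*(h - 2)*(h + 1)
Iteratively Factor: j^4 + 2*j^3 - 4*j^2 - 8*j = (j + 2)*(j^3 - 4*j) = j*(j + 2)*(j^2 - 4) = j*(j + 2)^2*(j - 2)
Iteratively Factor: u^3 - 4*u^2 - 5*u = (u)*(u^2 - 4*u - 5) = u*(u + 1)*(u - 5)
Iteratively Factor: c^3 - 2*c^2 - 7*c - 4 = (c + 1)*(c^2 - 3*c - 4) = (c + 1)^2*(c - 4)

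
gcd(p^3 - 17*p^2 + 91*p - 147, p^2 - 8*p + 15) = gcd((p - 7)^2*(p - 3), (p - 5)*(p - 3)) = p - 3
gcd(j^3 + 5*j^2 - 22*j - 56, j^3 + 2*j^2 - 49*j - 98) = j^2 + 9*j + 14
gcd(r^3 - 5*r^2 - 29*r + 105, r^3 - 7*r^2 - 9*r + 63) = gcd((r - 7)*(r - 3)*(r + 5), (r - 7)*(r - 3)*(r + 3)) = r^2 - 10*r + 21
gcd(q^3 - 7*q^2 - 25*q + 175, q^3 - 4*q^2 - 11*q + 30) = q - 5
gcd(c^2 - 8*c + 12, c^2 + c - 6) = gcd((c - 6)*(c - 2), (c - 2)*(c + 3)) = c - 2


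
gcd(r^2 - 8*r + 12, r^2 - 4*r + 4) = r - 2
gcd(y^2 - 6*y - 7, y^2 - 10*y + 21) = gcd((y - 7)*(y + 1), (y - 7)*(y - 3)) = y - 7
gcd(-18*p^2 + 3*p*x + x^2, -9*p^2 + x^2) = -3*p + x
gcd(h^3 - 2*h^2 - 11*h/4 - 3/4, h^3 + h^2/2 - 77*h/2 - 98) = 1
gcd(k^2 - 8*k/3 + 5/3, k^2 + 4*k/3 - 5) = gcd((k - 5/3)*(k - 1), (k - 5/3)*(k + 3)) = k - 5/3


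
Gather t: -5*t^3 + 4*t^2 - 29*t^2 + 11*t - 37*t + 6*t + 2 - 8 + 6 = -5*t^3 - 25*t^2 - 20*t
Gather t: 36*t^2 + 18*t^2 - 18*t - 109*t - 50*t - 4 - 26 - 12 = 54*t^2 - 177*t - 42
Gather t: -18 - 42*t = -42*t - 18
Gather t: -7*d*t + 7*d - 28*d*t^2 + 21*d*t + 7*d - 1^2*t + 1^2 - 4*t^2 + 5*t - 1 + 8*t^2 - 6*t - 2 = 14*d + t^2*(4 - 28*d) + t*(14*d - 2) - 2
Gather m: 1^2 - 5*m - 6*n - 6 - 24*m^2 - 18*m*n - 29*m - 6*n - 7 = -24*m^2 + m*(-18*n - 34) - 12*n - 12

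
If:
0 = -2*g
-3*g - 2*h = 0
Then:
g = 0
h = 0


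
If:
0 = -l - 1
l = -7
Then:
No Solution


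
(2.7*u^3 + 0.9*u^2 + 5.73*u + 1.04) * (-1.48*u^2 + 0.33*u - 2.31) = -3.996*u^5 - 0.441*u^4 - 14.4204*u^3 - 1.7273*u^2 - 12.8931*u - 2.4024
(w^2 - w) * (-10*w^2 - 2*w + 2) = -10*w^4 + 8*w^3 + 4*w^2 - 2*w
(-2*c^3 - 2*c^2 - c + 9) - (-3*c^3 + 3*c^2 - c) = c^3 - 5*c^2 + 9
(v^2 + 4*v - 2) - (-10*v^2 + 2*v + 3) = 11*v^2 + 2*v - 5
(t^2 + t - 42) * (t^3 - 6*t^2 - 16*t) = t^5 - 5*t^4 - 64*t^3 + 236*t^2 + 672*t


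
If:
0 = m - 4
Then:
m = 4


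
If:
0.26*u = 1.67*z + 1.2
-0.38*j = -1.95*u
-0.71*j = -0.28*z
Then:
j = -0.29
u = -0.06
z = -0.73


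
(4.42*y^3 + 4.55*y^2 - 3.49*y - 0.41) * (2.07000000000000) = 9.1494*y^3 + 9.4185*y^2 - 7.2243*y - 0.8487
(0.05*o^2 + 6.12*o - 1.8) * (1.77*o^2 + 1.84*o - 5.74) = 0.0885*o^4 + 10.9244*o^3 + 7.7878*o^2 - 38.4408*o + 10.332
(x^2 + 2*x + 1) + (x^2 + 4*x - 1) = 2*x^2 + 6*x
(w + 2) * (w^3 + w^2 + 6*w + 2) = w^4 + 3*w^3 + 8*w^2 + 14*w + 4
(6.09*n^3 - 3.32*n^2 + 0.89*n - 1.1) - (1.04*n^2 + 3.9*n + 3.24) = 6.09*n^3 - 4.36*n^2 - 3.01*n - 4.34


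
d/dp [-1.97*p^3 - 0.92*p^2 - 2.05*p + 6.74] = -5.91*p^2 - 1.84*p - 2.05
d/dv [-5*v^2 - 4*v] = -10*v - 4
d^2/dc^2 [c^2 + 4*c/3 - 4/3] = 2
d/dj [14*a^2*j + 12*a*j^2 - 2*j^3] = 14*a^2 + 24*a*j - 6*j^2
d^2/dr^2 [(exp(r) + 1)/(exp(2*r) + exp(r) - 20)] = (exp(4*r) + 3*exp(3*r) + 123*exp(2*r) + 101*exp(r) + 420)*exp(r)/(exp(6*r) + 3*exp(5*r) - 57*exp(4*r) - 119*exp(3*r) + 1140*exp(2*r) + 1200*exp(r) - 8000)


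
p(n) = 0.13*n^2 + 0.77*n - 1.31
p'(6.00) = 2.33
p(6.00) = 7.99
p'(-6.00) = -0.79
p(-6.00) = -1.25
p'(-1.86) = 0.29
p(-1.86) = -2.29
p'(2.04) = 1.30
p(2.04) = 0.80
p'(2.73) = 1.48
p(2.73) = 1.76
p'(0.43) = 0.88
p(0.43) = -0.95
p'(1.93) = 1.27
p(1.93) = 0.66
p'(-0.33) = 0.68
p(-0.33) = -1.55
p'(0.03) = 0.78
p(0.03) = -1.29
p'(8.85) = 3.07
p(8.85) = 15.69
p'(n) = 0.26*n + 0.77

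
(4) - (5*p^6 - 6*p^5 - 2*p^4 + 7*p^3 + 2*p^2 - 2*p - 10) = -5*p^6 + 6*p^5 + 2*p^4 - 7*p^3 - 2*p^2 + 2*p + 14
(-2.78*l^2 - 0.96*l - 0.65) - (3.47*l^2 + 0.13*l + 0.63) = -6.25*l^2 - 1.09*l - 1.28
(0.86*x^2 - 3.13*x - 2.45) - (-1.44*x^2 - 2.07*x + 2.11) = 2.3*x^2 - 1.06*x - 4.56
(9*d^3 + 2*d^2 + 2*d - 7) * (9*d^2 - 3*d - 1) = 81*d^5 - 9*d^4 + 3*d^3 - 71*d^2 + 19*d + 7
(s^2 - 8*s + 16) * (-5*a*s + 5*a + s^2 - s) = -5*a*s^3 + 45*a*s^2 - 120*a*s + 80*a + s^4 - 9*s^3 + 24*s^2 - 16*s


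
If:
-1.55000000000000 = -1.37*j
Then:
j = 1.13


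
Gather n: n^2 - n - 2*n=n^2 - 3*n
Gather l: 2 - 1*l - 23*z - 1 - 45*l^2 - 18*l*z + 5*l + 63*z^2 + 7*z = -45*l^2 + l*(4 - 18*z) + 63*z^2 - 16*z + 1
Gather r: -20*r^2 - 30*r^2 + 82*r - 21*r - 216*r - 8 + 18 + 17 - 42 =-50*r^2 - 155*r - 15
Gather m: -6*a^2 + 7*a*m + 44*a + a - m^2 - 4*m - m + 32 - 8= -6*a^2 + 45*a - m^2 + m*(7*a - 5) + 24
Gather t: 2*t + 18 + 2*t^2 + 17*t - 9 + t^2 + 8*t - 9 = 3*t^2 + 27*t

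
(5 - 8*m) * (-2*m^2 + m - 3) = 16*m^3 - 18*m^2 + 29*m - 15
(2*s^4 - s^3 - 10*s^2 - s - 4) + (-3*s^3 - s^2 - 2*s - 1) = 2*s^4 - 4*s^3 - 11*s^2 - 3*s - 5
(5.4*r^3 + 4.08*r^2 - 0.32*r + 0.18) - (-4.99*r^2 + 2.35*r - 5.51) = 5.4*r^3 + 9.07*r^2 - 2.67*r + 5.69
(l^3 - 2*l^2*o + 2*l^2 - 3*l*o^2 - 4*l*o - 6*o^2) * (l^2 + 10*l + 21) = l^5 - 2*l^4*o + 12*l^4 - 3*l^3*o^2 - 24*l^3*o + 41*l^3 - 36*l^2*o^2 - 82*l^2*o + 42*l^2 - 123*l*o^2 - 84*l*o - 126*o^2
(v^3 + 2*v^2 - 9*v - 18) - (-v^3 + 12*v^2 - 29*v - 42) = 2*v^3 - 10*v^2 + 20*v + 24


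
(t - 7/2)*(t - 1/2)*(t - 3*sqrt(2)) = t^3 - 3*sqrt(2)*t^2 - 4*t^2 + 7*t/4 + 12*sqrt(2)*t - 21*sqrt(2)/4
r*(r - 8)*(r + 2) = r^3 - 6*r^2 - 16*r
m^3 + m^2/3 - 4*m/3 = m*(m - 1)*(m + 4/3)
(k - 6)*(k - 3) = k^2 - 9*k + 18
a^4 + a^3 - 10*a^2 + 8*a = a*(a - 2)*(a - 1)*(a + 4)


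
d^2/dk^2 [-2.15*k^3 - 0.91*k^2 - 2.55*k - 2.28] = -12.9*k - 1.82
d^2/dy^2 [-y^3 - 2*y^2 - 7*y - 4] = -6*y - 4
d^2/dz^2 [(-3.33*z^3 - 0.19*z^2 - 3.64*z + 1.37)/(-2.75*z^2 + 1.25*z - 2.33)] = (-2.8421709430404e-14*z^5 + 1.4210854715202e-14*z^4 + 24.09355*z^3 - 127.66005*z^2 - 3.21412799999998*z + 36.541282)/(20.796875*z^6 - 28.359375*z^5 + 65.7525*z^4 - 50.009375*z^3 + 55.7103*z^2 - 20.358375*z + 12.649337)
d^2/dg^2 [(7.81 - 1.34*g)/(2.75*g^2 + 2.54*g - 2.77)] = (-(1.34*g - 7.81)*(5.5*g + 2.54)*(11.0*g + 5.08) + (22.11*g - 36.1478)*(2.75*g^2 + 2.54*g - 2.77))/(2.75*g^2 + 2.54*g - 2.77)^3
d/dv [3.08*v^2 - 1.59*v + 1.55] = 6.16*v - 1.59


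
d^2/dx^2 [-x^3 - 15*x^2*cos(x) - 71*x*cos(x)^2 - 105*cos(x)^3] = 15*x^2*cos(x) + 60*x*sin(x) + 142*x*cos(2*x) - 6*x + 142*sin(2*x) + 195*cos(x)/4 + 945*cos(3*x)/4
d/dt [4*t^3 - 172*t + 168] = 12*t^2 - 172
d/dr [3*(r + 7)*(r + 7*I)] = 6*r + 21 + 21*I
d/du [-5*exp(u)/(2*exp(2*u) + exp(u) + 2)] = 10*(exp(2*u) - 1)*exp(u)/(4*exp(4*u) + 4*exp(3*u) + 9*exp(2*u) + 4*exp(u) + 4)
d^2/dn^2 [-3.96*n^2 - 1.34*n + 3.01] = -7.92000000000000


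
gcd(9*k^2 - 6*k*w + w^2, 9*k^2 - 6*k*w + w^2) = 9*k^2 - 6*k*w + w^2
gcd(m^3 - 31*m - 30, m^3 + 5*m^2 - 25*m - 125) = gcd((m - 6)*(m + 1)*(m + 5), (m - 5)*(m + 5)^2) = m + 5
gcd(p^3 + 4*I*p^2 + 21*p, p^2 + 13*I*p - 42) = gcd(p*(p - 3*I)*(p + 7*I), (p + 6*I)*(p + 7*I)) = p + 7*I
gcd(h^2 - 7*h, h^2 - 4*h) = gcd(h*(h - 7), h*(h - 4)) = h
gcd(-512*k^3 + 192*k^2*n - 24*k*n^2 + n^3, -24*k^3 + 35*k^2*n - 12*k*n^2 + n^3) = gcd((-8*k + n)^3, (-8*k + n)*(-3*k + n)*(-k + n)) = 8*k - n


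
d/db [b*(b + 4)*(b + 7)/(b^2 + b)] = (b^2 + 2*b - 17)/(b^2 + 2*b + 1)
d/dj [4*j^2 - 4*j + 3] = 8*j - 4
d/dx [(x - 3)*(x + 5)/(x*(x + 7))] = 5*(x^2 + 6*x + 21)/(x^2*(x^2 + 14*x + 49))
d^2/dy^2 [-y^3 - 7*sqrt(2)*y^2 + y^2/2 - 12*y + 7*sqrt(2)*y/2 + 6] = -6*y - 14*sqrt(2) + 1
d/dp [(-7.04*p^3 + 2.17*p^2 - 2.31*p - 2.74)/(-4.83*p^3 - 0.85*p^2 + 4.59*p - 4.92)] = (16.4651*p^4 - 86.9418*p^3 + 72.2046*p^2 - 26.0108*p + 23.9418)/(23.3289*p^6 + 8.211*p^5 - 43.6169*p^4 + 39.7242*p^3 + 29.4321*p^2 - 45.1656*p + 24.2064)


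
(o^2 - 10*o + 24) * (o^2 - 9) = o^4 - 10*o^3 + 15*o^2 + 90*o - 216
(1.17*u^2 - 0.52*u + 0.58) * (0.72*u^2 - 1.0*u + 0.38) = 0.8424*u^4 - 1.5444*u^3 + 1.3822*u^2 - 0.7776*u + 0.2204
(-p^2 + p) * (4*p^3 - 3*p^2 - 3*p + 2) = -4*p^5 + 7*p^4 - 5*p^2 + 2*p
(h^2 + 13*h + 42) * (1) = h^2 + 13*h + 42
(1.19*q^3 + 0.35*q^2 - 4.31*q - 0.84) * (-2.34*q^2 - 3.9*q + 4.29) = -2.7846*q^5 - 5.46*q^4 + 13.8255*q^3 + 20.2761*q^2 - 15.2139*q - 3.6036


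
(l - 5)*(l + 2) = l^2 - 3*l - 10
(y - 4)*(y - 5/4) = y^2 - 21*y/4 + 5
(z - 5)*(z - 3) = z^2 - 8*z + 15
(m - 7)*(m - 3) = m^2 - 10*m + 21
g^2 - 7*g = g*(g - 7)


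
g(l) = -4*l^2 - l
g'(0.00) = -1.00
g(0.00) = 0.00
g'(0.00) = -1.00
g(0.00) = 0.00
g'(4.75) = -39.00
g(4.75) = -95.00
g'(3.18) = -26.44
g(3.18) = -43.63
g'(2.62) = -21.96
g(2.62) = -30.08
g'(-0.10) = -0.20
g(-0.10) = 0.06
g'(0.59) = -5.72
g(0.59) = -1.98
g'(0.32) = -3.56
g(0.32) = -0.73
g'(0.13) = -2.04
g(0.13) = -0.20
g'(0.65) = -6.20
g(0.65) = -2.34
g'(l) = -8*l - 1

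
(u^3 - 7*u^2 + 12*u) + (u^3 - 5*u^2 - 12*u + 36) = 2*u^3 - 12*u^2 + 36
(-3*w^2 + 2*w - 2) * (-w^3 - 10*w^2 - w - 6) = 3*w^5 + 28*w^4 - 15*w^3 + 36*w^2 - 10*w + 12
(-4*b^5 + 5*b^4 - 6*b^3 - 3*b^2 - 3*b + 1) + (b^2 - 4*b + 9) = -4*b^5 + 5*b^4 - 6*b^3 - 2*b^2 - 7*b + 10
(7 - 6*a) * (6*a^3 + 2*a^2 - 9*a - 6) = -36*a^4 + 30*a^3 + 68*a^2 - 27*a - 42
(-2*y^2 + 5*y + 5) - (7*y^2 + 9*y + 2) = -9*y^2 - 4*y + 3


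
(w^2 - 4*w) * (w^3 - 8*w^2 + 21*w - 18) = w^5 - 12*w^4 + 53*w^3 - 102*w^2 + 72*w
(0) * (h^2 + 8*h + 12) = 0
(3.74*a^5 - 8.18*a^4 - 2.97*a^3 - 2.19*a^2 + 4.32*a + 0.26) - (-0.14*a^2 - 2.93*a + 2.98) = 3.74*a^5 - 8.18*a^4 - 2.97*a^3 - 2.05*a^2 + 7.25*a - 2.72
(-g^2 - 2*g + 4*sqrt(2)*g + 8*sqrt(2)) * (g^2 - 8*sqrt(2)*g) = -g^4 - 2*g^3 + 12*sqrt(2)*g^3 - 64*g^2 + 24*sqrt(2)*g^2 - 128*g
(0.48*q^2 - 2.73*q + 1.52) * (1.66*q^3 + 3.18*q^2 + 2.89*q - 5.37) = 0.7968*q^5 - 3.0054*q^4 - 4.771*q^3 - 5.6337*q^2 + 19.0529*q - 8.1624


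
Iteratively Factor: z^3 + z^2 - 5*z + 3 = (z - 1)*(z^2 + 2*z - 3) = (z - 1)*(z + 3)*(z - 1)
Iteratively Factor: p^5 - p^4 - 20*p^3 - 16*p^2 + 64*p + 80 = (p + 2)*(p^4 - 3*p^3 - 14*p^2 + 12*p + 40) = (p - 2)*(p + 2)*(p^3 - p^2 - 16*p - 20) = (p - 2)*(p + 2)^2*(p^2 - 3*p - 10) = (p - 5)*(p - 2)*(p + 2)^2*(p + 2)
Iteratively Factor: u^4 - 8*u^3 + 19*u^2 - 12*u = (u)*(u^3 - 8*u^2 + 19*u - 12) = u*(u - 1)*(u^2 - 7*u + 12) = u*(u - 4)*(u - 1)*(u - 3)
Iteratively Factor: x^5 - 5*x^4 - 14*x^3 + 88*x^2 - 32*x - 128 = (x - 4)*(x^4 - x^3 - 18*x^2 + 16*x + 32) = (x - 4)*(x + 1)*(x^3 - 2*x^2 - 16*x + 32) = (x - 4)*(x + 1)*(x + 4)*(x^2 - 6*x + 8) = (x - 4)^2*(x + 1)*(x + 4)*(x - 2)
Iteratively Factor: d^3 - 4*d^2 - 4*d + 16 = (d + 2)*(d^2 - 6*d + 8) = (d - 2)*(d + 2)*(d - 4)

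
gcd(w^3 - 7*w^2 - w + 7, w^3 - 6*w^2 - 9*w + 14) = w^2 - 8*w + 7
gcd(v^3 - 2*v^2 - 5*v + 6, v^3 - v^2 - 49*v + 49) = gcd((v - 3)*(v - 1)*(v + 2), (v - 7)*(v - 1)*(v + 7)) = v - 1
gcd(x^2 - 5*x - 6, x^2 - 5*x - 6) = x^2 - 5*x - 6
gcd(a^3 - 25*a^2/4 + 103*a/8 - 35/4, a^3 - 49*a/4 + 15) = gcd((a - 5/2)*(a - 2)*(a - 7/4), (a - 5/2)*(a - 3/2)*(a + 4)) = a - 5/2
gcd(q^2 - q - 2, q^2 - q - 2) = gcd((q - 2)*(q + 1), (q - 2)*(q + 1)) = q^2 - q - 2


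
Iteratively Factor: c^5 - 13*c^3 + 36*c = (c - 2)*(c^4 + 2*c^3 - 9*c^2 - 18*c) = (c - 2)*(c + 3)*(c^3 - c^2 - 6*c) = (c - 2)*(c + 2)*(c + 3)*(c^2 - 3*c) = c*(c - 2)*(c + 2)*(c + 3)*(c - 3)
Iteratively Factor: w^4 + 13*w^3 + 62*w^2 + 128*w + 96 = (w + 4)*(w^3 + 9*w^2 + 26*w + 24) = (w + 4)^2*(w^2 + 5*w + 6) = (w + 3)*(w + 4)^2*(w + 2)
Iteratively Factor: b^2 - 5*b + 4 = (b - 4)*(b - 1)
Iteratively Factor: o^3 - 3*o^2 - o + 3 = (o - 3)*(o^2 - 1) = (o - 3)*(o - 1)*(o + 1)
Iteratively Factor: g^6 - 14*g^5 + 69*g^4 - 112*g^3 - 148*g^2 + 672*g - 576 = (g + 2)*(g^5 - 16*g^4 + 101*g^3 - 314*g^2 + 480*g - 288) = (g - 4)*(g + 2)*(g^4 - 12*g^3 + 53*g^2 - 102*g + 72) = (g - 4)^2*(g + 2)*(g^3 - 8*g^2 + 21*g - 18) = (g - 4)^2*(g - 2)*(g + 2)*(g^2 - 6*g + 9) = (g - 4)^2*(g - 3)*(g - 2)*(g + 2)*(g - 3)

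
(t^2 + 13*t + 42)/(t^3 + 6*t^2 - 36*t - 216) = (t + 7)/(t^2 - 36)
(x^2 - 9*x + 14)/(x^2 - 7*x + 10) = (x - 7)/(x - 5)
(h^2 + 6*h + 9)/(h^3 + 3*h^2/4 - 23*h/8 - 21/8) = 8*(h^2 + 6*h + 9)/(8*h^3 + 6*h^2 - 23*h - 21)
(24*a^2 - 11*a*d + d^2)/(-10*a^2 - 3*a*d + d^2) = (-24*a^2 + 11*a*d - d^2)/(10*a^2 + 3*a*d - d^2)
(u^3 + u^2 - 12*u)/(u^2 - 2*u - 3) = u*(u + 4)/(u + 1)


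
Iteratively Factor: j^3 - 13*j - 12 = (j - 4)*(j^2 + 4*j + 3) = (j - 4)*(j + 1)*(j + 3)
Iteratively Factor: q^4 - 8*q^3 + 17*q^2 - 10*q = (q - 5)*(q^3 - 3*q^2 + 2*q) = (q - 5)*(q - 2)*(q^2 - q) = q*(q - 5)*(q - 2)*(q - 1)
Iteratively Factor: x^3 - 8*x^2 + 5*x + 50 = (x - 5)*(x^2 - 3*x - 10) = (x - 5)*(x + 2)*(x - 5)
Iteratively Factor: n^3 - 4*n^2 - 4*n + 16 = (n + 2)*(n^2 - 6*n + 8) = (n - 4)*(n + 2)*(n - 2)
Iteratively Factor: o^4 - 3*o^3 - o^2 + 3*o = (o)*(o^3 - 3*o^2 - o + 3) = o*(o - 1)*(o^2 - 2*o - 3) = o*(o - 1)*(o + 1)*(o - 3)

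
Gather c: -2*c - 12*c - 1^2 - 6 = -14*c - 7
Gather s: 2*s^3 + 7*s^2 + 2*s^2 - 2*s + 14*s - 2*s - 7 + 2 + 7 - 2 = 2*s^3 + 9*s^2 + 10*s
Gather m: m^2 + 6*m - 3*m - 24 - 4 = m^2 + 3*m - 28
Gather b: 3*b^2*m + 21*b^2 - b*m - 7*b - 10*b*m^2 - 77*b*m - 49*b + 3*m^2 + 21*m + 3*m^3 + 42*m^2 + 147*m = b^2*(3*m + 21) + b*(-10*m^2 - 78*m - 56) + 3*m^3 + 45*m^2 + 168*m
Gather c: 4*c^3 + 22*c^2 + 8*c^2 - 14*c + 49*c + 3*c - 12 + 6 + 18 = 4*c^3 + 30*c^2 + 38*c + 12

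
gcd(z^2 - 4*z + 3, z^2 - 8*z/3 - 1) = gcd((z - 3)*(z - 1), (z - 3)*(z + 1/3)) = z - 3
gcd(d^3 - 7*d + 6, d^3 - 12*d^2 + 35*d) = 1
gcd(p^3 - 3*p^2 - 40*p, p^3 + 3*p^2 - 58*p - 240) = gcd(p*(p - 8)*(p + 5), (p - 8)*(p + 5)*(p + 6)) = p^2 - 3*p - 40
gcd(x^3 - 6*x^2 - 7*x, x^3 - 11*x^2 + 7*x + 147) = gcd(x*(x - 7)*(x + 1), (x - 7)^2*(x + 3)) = x - 7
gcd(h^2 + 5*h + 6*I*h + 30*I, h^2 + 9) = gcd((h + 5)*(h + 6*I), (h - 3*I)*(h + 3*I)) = 1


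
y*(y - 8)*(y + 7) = y^3 - y^2 - 56*y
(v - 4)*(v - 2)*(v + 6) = v^3 - 28*v + 48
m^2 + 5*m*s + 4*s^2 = (m + s)*(m + 4*s)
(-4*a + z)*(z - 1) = -4*a*z + 4*a + z^2 - z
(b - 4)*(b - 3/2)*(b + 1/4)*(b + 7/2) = b^4 - 7*b^3/4 - 55*b^2/4 + 283*b/16 + 21/4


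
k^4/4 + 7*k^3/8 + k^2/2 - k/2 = k*(k/4 + 1/2)*(k - 1/2)*(k + 2)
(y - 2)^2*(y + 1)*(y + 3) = y^4 - 9*y^2 + 4*y + 12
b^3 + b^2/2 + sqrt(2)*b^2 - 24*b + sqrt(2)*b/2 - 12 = (b + 1/2)*(b - 3*sqrt(2))*(b + 4*sqrt(2))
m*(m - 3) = m^2 - 3*m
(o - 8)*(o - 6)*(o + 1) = o^3 - 13*o^2 + 34*o + 48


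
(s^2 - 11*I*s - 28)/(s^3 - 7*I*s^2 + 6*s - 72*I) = (s - 7*I)/(s^2 - 3*I*s + 18)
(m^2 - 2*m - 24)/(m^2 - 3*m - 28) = (m - 6)/(m - 7)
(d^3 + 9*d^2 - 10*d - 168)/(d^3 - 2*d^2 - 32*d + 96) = (d + 7)/(d - 4)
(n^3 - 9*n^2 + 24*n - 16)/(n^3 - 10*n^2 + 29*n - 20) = (n - 4)/(n - 5)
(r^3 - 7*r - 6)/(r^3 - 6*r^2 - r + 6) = (r^2 - r - 6)/(r^2 - 7*r + 6)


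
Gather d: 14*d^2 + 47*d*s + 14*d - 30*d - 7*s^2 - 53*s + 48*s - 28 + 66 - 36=14*d^2 + d*(47*s - 16) - 7*s^2 - 5*s + 2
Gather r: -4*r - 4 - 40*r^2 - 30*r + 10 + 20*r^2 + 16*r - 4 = -20*r^2 - 18*r + 2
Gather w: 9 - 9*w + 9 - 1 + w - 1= 16 - 8*w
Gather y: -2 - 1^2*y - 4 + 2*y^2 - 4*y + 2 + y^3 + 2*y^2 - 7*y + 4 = y^3 + 4*y^2 - 12*y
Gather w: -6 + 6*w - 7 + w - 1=7*w - 14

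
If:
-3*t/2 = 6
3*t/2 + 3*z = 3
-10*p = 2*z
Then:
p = -3/5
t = -4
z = 3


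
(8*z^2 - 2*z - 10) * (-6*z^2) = -48*z^4 + 12*z^3 + 60*z^2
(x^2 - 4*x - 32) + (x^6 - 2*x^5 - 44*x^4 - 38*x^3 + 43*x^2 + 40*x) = x^6 - 2*x^5 - 44*x^4 - 38*x^3 + 44*x^2 + 36*x - 32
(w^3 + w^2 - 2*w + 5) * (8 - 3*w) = -3*w^4 + 5*w^3 + 14*w^2 - 31*w + 40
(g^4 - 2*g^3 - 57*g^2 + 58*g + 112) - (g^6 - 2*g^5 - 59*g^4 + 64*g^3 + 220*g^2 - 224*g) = -g^6 + 2*g^5 + 60*g^4 - 66*g^3 - 277*g^2 + 282*g + 112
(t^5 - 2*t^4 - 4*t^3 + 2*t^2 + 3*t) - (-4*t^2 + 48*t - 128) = t^5 - 2*t^4 - 4*t^3 + 6*t^2 - 45*t + 128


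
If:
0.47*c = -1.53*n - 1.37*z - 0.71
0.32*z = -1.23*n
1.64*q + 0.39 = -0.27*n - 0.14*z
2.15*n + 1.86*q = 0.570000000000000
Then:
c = 1.77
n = 0.41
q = -0.17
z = -1.59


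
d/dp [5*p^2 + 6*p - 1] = 10*p + 6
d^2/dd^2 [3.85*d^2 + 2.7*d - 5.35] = 7.70000000000000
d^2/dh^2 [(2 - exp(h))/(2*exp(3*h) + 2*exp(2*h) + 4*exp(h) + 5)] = (-16*exp(6*h) + 60*exp(5*h) + 116*exp(4*h) + 202*exp(3*h) - 72*exp(2*h) - 28*exp(h) - 65)*exp(h)/(8*exp(9*h) + 24*exp(8*h) + 72*exp(7*h) + 164*exp(6*h) + 264*exp(5*h) + 396*exp(4*h) + 454*exp(3*h) + 390*exp(2*h) + 300*exp(h) + 125)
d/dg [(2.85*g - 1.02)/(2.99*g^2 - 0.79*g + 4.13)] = (-8.5215*g^2 + 6.0996*g + 10.9647)/(8.9401*g^4 - 4.7242*g^3 + 25.3215*g^2 - 6.5254*g + 17.0569)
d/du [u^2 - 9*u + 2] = 2*u - 9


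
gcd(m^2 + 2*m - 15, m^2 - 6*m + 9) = m - 3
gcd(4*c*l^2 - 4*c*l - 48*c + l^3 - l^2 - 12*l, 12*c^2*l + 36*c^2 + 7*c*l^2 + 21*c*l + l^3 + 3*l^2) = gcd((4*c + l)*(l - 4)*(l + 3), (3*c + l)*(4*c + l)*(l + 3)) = 4*c*l + 12*c + l^2 + 3*l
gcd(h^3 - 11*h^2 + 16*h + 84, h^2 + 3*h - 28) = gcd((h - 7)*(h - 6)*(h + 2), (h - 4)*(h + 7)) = 1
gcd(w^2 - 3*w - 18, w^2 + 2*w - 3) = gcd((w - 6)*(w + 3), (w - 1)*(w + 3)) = w + 3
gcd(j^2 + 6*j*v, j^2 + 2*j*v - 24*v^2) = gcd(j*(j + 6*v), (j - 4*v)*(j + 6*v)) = j + 6*v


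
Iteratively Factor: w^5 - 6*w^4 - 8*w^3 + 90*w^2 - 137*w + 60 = (w - 3)*(w^4 - 3*w^3 - 17*w^2 + 39*w - 20) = (w - 3)*(w - 1)*(w^3 - 2*w^2 - 19*w + 20) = (w - 5)*(w - 3)*(w - 1)*(w^2 + 3*w - 4) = (w - 5)*(w - 3)*(w - 1)^2*(w + 4)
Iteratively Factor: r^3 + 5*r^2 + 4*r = (r + 4)*(r^2 + r) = r*(r + 4)*(r + 1)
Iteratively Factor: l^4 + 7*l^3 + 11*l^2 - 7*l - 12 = (l + 1)*(l^3 + 6*l^2 + 5*l - 12) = (l + 1)*(l + 4)*(l^2 + 2*l - 3) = (l - 1)*(l + 1)*(l + 4)*(l + 3)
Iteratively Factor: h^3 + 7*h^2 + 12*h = (h + 3)*(h^2 + 4*h) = (h + 3)*(h + 4)*(h)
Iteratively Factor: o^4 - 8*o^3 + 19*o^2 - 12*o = (o - 1)*(o^3 - 7*o^2 + 12*o) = (o - 3)*(o - 1)*(o^2 - 4*o) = (o - 4)*(o - 3)*(o - 1)*(o)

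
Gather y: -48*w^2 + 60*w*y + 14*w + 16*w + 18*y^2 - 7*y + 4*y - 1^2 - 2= -48*w^2 + 30*w + 18*y^2 + y*(60*w - 3) - 3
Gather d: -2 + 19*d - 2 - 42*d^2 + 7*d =-42*d^2 + 26*d - 4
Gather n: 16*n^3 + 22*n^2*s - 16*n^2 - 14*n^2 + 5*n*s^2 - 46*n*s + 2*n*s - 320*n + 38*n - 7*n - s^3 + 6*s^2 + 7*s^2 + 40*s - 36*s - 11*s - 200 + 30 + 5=16*n^3 + n^2*(22*s - 30) + n*(5*s^2 - 44*s - 289) - s^3 + 13*s^2 - 7*s - 165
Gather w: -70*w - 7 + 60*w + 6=-10*w - 1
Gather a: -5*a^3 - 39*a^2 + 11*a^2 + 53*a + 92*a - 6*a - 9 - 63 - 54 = -5*a^3 - 28*a^2 + 139*a - 126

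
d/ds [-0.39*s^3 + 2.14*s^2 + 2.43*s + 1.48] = -1.17*s^2 + 4.28*s + 2.43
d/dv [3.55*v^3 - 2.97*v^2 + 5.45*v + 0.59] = 10.65*v^2 - 5.94*v + 5.45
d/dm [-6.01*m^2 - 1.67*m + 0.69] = -12.02*m - 1.67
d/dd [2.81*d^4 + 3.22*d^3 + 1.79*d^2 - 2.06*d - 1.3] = 11.24*d^3 + 9.66*d^2 + 3.58*d - 2.06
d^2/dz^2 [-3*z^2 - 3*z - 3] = -6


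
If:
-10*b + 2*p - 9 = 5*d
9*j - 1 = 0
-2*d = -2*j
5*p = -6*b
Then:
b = -215/279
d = 1/9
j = 1/9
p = 86/93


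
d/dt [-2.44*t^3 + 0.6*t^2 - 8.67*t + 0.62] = -7.32*t^2 + 1.2*t - 8.67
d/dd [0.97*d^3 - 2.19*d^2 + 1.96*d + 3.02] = 2.91*d^2 - 4.38*d + 1.96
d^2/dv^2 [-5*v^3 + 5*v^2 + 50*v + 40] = 10 - 30*v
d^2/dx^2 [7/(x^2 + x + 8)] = 14*(-x^2 - x + (2*x + 1)^2 - 8)/(x^2 + x + 8)^3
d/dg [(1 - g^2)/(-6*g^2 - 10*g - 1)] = 2*(5*g^2 + 7*g + 5)/(36*g^4 + 120*g^3 + 112*g^2 + 20*g + 1)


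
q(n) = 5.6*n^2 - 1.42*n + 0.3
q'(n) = 11.2*n - 1.42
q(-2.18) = 30.01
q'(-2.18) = -25.84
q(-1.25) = 10.82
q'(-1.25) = -15.42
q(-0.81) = 5.12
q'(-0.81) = -10.49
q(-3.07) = 57.44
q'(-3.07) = -35.80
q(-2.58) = 41.24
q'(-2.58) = -30.32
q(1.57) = 11.87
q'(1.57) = 16.16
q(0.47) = 0.87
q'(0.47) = 3.84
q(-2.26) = 32.11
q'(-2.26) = -26.73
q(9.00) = 441.12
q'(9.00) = 99.38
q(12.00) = 789.66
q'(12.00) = 132.98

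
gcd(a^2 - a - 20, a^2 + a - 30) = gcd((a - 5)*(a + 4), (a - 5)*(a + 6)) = a - 5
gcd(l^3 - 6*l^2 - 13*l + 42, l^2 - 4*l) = 1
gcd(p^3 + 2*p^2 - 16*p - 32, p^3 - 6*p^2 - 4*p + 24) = p + 2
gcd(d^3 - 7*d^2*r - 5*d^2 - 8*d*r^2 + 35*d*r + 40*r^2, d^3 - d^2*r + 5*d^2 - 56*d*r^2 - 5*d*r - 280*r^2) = -d + 8*r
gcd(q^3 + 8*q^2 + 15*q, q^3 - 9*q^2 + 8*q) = q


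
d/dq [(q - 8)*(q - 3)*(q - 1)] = 3*q^2 - 24*q + 35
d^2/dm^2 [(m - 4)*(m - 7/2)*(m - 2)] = 6*m - 19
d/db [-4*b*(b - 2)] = 8 - 8*b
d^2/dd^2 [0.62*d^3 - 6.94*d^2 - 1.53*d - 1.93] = 3.72*d - 13.88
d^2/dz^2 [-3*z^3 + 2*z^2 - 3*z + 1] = 4 - 18*z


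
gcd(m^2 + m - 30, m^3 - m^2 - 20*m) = m - 5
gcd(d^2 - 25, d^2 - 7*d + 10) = d - 5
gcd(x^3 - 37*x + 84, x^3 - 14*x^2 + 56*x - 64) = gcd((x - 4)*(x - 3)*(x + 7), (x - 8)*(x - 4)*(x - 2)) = x - 4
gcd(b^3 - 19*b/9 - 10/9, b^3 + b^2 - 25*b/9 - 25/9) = b^2 - 2*b/3 - 5/3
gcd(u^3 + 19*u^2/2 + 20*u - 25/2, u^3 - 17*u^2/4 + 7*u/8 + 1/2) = u - 1/2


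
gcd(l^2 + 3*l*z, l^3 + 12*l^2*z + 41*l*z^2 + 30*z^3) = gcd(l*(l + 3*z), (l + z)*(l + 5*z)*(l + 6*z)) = 1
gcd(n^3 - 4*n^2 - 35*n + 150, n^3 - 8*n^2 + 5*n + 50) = n^2 - 10*n + 25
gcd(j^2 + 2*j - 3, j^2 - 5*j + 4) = j - 1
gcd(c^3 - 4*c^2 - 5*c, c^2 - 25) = c - 5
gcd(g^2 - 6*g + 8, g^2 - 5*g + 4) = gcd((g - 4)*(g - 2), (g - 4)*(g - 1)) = g - 4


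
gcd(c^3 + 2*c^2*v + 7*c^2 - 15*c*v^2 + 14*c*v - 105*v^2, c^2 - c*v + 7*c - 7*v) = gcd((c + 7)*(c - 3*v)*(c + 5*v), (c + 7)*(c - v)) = c + 7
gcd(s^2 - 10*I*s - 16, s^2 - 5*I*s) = 1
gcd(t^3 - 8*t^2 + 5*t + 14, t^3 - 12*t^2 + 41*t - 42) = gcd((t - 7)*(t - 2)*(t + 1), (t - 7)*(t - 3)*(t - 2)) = t^2 - 9*t + 14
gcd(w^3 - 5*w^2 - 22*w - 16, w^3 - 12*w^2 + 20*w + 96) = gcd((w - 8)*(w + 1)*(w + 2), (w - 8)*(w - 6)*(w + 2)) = w^2 - 6*w - 16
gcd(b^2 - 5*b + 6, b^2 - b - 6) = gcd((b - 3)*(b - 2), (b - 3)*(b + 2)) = b - 3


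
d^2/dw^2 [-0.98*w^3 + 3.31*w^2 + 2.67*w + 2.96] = 6.62 - 5.88*w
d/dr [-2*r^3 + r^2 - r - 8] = -6*r^2 + 2*r - 1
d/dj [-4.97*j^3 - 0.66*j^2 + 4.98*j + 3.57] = -14.91*j^2 - 1.32*j + 4.98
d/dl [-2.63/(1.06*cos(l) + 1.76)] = -2.7878*sin(l)/(1.06*cos(l) + 1.76)^2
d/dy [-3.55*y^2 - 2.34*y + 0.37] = -7.1*y - 2.34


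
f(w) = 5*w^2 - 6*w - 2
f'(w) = 10*w - 6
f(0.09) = -2.50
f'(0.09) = -5.10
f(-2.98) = 60.28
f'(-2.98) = -35.80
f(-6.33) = 236.32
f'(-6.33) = -69.30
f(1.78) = 3.16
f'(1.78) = 11.80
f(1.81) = 3.52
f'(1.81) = 12.10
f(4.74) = 81.90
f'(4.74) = 41.40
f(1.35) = -0.99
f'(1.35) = 7.50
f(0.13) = -2.70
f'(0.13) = -4.70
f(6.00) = 142.00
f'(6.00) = 54.00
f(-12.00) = 790.00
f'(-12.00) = -126.00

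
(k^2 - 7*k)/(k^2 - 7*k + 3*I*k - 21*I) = k/(k + 3*I)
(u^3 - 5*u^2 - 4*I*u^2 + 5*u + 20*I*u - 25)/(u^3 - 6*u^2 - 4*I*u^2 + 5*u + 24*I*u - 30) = (u - 5)/(u - 6)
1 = 1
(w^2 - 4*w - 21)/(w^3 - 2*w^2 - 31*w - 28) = (w + 3)/(w^2 + 5*w + 4)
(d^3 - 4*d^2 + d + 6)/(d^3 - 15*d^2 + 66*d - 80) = (d^2 - 2*d - 3)/(d^2 - 13*d + 40)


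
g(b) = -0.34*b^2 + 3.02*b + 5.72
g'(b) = 3.02 - 0.68*b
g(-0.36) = 4.59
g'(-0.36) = 3.26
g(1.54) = 9.56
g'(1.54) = 1.97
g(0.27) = 6.51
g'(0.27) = 2.84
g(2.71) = 11.41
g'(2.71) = 1.18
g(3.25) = 11.94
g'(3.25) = 0.81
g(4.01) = 12.36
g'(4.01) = 0.29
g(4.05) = 12.37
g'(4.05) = 0.27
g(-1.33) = 1.10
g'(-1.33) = 3.92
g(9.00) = 5.36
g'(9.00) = -3.10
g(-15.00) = -116.08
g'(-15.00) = 13.22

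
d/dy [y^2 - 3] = 2*y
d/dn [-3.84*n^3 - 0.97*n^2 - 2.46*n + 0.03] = -11.52*n^2 - 1.94*n - 2.46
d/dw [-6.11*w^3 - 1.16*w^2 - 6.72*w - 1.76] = -18.33*w^2 - 2.32*w - 6.72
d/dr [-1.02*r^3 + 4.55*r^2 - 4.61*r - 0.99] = -3.06*r^2 + 9.1*r - 4.61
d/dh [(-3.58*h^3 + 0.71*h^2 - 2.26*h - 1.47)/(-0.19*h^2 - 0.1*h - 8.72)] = (0.6802*h^4 + 0.716*h^3 + 93.1524*h^2 - 12.941*h + 19.5602)/(0.0361*h^4 + 0.038*h^3 + 3.3236*h^2 + 1.744*h + 76.0384)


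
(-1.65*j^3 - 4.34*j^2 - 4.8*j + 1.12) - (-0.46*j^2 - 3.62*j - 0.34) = -1.65*j^3 - 3.88*j^2 - 1.18*j + 1.46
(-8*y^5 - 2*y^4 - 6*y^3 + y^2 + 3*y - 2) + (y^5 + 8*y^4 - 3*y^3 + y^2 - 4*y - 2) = -7*y^5 + 6*y^4 - 9*y^3 + 2*y^2 - y - 4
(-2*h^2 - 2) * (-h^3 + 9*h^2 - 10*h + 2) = 2*h^5 - 18*h^4 + 22*h^3 - 22*h^2 + 20*h - 4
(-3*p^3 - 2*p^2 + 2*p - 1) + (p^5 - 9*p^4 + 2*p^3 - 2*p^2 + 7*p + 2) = p^5 - 9*p^4 - p^3 - 4*p^2 + 9*p + 1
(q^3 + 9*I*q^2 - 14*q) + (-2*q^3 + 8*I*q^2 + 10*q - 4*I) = -q^3 + 17*I*q^2 - 4*q - 4*I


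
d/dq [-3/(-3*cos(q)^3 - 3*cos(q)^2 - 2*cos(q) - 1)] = 3*(9*cos(q)^2 + 6*cos(q) + 2)*sin(q)/(3*cos(q)^3 + 3*cos(q)^2 + 2*cos(q) + 1)^2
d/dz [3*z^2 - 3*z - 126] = 6*z - 3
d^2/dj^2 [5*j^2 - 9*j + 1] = 10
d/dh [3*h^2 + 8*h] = 6*h + 8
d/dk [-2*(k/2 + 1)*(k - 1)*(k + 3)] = -3*k^2 - 8*k - 1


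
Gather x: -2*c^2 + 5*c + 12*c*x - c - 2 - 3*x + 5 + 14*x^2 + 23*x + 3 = -2*c^2 + 4*c + 14*x^2 + x*(12*c + 20) + 6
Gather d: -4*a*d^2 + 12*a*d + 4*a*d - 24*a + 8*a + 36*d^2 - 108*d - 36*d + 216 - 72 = -16*a + d^2*(36 - 4*a) + d*(16*a - 144) + 144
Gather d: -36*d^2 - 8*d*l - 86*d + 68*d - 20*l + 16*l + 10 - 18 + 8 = -36*d^2 + d*(-8*l - 18) - 4*l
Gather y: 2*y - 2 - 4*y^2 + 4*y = -4*y^2 + 6*y - 2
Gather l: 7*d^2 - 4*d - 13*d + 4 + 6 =7*d^2 - 17*d + 10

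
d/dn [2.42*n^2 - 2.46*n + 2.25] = 4.84*n - 2.46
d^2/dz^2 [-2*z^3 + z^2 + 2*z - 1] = 2 - 12*z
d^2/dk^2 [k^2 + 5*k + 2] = 2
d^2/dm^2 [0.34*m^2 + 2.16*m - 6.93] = 0.680000000000000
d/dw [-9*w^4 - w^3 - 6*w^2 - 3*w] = -36*w^3 - 3*w^2 - 12*w - 3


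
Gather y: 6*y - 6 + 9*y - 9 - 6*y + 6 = 9*y - 9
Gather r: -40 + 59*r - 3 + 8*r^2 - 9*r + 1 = 8*r^2 + 50*r - 42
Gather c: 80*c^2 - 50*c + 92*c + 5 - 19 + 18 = 80*c^2 + 42*c + 4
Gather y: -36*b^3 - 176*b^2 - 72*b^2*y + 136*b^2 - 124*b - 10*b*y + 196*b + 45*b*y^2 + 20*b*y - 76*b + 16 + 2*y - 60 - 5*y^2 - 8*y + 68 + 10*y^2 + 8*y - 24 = -36*b^3 - 40*b^2 - 4*b + y^2*(45*b + 5) + y*(-72*b^2 + 10*b + 2)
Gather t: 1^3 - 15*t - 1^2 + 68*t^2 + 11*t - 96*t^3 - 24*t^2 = -96*t^3 + 44*t^2 - 4*t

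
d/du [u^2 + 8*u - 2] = 2*u + 8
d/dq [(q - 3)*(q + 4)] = 2*q + 1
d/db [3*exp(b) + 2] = 3*exp(b)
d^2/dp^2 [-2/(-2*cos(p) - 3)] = 4*(3*cos(p) - cos(2*p) + 3)/(2*cos(p) + 3)^3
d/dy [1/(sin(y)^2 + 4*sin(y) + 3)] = -2*(sin(y) + 2)*cos(y)/(sin(y)^2 + 4*sin(y) + 3)^2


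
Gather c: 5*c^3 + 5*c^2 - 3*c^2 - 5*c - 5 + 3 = 5*c^3 + 2*c^2 - 5*c - 2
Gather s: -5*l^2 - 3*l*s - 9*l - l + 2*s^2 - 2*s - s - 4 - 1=-5*l^2 - 10*l + 2*s^2 + s*(-3*l - 3) - 5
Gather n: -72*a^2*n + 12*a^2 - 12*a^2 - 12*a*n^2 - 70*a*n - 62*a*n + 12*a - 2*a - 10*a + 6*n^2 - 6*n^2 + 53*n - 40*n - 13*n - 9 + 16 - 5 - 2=-12*a*n^2 + n*(-72*a^2 - 132*a)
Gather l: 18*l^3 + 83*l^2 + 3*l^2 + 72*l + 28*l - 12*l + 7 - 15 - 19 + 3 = 18*l^3 + 86*l^2 + 88*l - 24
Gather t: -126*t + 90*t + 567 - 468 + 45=144 - 36*t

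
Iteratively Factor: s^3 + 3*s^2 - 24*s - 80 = (s - 5)*(s^2 + 8*s + 16) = (s - 5)*(s + 4)*(s + 4)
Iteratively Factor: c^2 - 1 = (c + 1)*(c - 1)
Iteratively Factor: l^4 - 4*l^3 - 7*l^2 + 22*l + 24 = (l + 1)*(l^3 - 5*l^2 - 2*l + 24) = (l + 1)*(l + 2)*(l^2 - 7*l + 12) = (l - 4)*(l + 1)*(l + 2)*(l - 3)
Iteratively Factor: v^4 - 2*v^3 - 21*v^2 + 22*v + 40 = (v + 4)*(v^3 - 6*v^2 + 3*v + 10) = (v - 2)*(v + 4)*(v^2 - 4*v - 5) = (v - 2)*(v + 1)*(v + 4)*(v - 5)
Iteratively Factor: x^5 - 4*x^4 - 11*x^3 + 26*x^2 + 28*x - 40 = (x + 2)*(x^4 - 6*x^3 + x^2 + 24*x - 20) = (x - 2)*(x + 2)*(x^3 - 4*x^2 - 7*x + 10) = (x - 2)*(x - 1)*(x + 2)*(x^2 - 3*x - 10) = (x - 5)*(x - 2)*(x - 1)*(x + 2)*(x + 2)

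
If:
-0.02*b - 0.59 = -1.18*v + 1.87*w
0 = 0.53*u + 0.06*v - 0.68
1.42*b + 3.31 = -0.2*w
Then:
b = -0.140845070422535*w - 2.33098591549296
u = 1.23088772481387 - 0.179134931108879*w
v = 1.58235855812843*w + 0.460491764144187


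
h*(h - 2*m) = h^2 - 2*h*m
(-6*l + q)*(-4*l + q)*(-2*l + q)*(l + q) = -48*l^4 - 4*l^3*q + 32*l^2*q^2 - 11*l*q^3 + q^4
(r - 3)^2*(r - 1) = r^3 - 7*r^2 + 15*r - 9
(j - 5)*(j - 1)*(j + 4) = j^3 - 2*j^2 - 19*j + 20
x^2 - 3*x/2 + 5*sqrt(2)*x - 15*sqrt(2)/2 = (x - 3/2)*(x + 5*sqrt(2))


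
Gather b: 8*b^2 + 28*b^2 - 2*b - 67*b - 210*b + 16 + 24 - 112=36*b^2 - 279*b - 72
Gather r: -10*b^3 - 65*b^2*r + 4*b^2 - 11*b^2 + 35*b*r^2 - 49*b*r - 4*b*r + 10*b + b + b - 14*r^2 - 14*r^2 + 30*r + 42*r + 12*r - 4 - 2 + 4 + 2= -10*b^3 - 7*b^2 + 12*b + r^2*(35*b - 28) + r*(-65*b^2 - 53*b + 84)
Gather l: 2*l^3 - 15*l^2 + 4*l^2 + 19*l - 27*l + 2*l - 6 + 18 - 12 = 2*l^3 - 11*l^2 - 6*l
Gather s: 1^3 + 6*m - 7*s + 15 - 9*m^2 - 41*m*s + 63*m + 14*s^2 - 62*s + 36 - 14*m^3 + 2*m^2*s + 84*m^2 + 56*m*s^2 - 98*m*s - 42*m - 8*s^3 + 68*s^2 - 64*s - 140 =-14*m^3 + 75*m^2 + 27*m - 8*s^3 + s^2*(56*m + 82) + s*(2*m^2 - 139*m - 133) - 88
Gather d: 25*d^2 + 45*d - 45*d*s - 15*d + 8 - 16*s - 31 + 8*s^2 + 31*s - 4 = 25*d^2 + d*(30 - 45*s) + 8*s^2 + 15*s - 27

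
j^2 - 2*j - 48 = (j - 8)*(j + 6)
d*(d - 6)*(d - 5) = d^3 - 11*d^2 + 30*d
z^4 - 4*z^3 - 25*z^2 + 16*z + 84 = (z - 7)*(z - 2)*(z + 2)*(z + 3)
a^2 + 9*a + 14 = (a + 2)*(a + 7)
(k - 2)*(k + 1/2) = k^2 - 3*k/2 - 1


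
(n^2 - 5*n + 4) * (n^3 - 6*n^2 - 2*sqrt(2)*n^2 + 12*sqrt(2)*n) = n^5 - 11*n^4 - 2*sqrt(2)*n^4 + 22*sqrt(2)*n^3 + 34*n^3 - 68*sqrt(2)*n^2 - 24*n^2 + 48*sqrt(2)*n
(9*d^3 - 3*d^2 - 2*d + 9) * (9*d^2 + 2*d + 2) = 81*d^5 - 9*d^4 - 6*d^3 + 71*d^2 + 14*d + 18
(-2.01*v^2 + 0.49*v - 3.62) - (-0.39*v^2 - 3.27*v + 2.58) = -1.62*v^2 + 3.76*v - 6.2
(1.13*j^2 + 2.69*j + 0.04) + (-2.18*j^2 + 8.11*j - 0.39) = -1.05*j^2 + 10.8*j - 0.35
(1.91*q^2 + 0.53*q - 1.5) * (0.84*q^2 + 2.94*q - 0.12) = 1.6044*q^4 + 6.0606*q^3 + 0.069*q^2 - 4.4736*q + 0.18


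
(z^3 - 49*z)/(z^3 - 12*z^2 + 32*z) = (z^2 - 49)/(z^2 - 12*z + 32)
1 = 1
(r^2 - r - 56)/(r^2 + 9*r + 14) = (r - 8)/(r + 2)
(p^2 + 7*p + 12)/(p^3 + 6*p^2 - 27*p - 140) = (p + 3)/(p^2 + 2*p - 35)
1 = 1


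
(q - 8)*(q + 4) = q^2 - 4*q - 32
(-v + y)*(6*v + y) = -6*v^2 + 5*v*y + y^2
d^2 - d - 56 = (d - 8)*(d + 7)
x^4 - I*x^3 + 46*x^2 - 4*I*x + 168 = (x - 7*I)*(x - 2*I)*(x + 2*I)*(x + 6*I)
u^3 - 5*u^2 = u^2*(u - 5)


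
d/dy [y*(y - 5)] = 2*y - 5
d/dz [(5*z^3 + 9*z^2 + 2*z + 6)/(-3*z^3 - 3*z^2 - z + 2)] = (12*z^4 + 2*z^3 + 81*z^2 + 72*z + 10)/(9*z^6 + 18*z^5 + 15*z^4 - 6*z^3 - 11*z^2 - 4*z + 4)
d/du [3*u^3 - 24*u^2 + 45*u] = 9*u^2 - 48*u + 45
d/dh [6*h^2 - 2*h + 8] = 12*h - 2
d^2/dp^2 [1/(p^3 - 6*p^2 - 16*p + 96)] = 2*(3*(2 - p)*(p^3 - 6*p^2 - 16*p + 96) + (-3*p^2 + 12*p + 16)^2)/(p^3 - 6*p^2 - 16*p + 96)^3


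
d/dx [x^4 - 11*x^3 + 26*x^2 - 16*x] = 4*x^3 - 33*x^2 + 52*x - 16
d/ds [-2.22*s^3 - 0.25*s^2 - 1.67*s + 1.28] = -6.66*s^2 - 0.5*s - 1.67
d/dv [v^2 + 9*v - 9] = 2*v + 9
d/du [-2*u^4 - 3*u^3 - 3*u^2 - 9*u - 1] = -8*u^3 - 9*u^2 - 6*u - 9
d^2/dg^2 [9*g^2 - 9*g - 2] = 18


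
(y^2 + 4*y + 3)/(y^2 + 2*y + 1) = (y + 3)/(y + 1)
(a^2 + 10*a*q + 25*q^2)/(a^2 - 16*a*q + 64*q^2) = (a^2 + 10*a*q + 25*q^2)/(a^2 - 16*a*q + 64*q^2)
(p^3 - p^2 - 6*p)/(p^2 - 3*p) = p + 2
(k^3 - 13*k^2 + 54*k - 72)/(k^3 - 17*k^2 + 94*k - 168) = (k - 3)/(k - 7)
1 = 1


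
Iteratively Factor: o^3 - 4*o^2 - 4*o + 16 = (o - 2)*(o^2 - 2*o - 8) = (o - 4)*(o - 2)*(o + 2)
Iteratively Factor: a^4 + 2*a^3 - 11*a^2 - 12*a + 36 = (a + 3)*(a^3 - a^2 - 8*a + 12) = (a + 3)^2*(a^2 - 4*a + 4) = (a - 2)*(a + 3)^2*(a - 2)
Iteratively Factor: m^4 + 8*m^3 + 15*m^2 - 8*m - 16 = (m - 1)*(m^3 + 9*m^2 + 24*m + 16) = (m - 1)*(m + 4)*(m^2 + 5*m + 4) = (m - 1)*(m + 4)^2*(m + 1)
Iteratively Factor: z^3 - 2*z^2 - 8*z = (z)*(z^2 - 2*z - 8) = z*(z - 4)*(z + 2)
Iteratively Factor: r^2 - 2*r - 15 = (r + 3)*(r - 5)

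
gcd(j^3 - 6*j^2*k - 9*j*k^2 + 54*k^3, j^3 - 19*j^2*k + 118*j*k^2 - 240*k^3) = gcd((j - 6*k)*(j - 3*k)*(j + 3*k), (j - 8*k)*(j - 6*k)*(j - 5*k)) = j - 6*k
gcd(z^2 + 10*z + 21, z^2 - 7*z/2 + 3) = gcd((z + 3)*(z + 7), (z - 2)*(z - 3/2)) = 1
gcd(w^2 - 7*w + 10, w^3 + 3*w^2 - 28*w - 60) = w - 5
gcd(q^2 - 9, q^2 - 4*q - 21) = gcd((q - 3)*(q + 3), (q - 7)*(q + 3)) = q + 3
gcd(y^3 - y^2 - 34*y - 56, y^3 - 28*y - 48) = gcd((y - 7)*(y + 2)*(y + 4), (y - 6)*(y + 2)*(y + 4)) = y^2 + 6*y + 8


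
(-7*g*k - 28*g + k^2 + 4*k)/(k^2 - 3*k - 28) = (-7*g + k)/(k - 7)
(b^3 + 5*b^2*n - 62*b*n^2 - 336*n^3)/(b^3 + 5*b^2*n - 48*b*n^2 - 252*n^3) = (b^2 - b*n - 56*n^2)/(b^2 - b*n - 42*n^2)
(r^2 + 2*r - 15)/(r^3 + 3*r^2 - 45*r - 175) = (r - 3)/(r^2 - 2*r - 35)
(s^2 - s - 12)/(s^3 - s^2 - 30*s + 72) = (s + 3)/(s^2 + 3*s - 18)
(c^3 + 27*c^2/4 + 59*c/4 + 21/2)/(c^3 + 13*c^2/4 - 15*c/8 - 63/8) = 2*(c + 2)/(2*c - 3)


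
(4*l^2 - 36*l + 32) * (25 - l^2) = -4*l^4 + 36*l^3 + 68*l^2 - 900*l + 800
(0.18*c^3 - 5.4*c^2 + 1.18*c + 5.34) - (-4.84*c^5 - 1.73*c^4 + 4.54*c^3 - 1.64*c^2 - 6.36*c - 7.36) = 4.84*c^5 + 1.73*c^4 - 4.36*c^3 - 3.76*c^2 + 7.54*c + 12.7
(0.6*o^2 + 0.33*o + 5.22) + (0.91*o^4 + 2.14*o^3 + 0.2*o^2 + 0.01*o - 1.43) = 0.91*o^4 + 2.14*o^3 + 0.8*o^2 + 0.34*o + 3.79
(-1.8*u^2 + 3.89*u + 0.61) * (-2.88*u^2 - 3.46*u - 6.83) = 5.184*u^4 - 4.9752*u^3 - 2.9222*u^2 - 28.6793*u - 4.1663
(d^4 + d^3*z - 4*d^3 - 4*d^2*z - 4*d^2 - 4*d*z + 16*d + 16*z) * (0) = 0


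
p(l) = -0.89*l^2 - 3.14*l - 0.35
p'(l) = -1.78*l - 3.14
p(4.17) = -28.92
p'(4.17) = -10.56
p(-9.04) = -44.70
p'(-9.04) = 12.95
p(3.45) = -21.78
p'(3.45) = -9.28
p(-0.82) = 1.63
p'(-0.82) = -1.68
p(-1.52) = 2.37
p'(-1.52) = -0.43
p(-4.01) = -2.07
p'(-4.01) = 4.00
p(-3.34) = 0.21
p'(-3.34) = 2.81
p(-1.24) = 2.18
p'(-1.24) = -0.93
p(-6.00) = -13.55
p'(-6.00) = 7.54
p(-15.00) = -153.50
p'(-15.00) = 23.56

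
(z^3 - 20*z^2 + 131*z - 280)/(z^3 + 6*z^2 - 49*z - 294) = (z^2 - 13*z + 40)/(z^2 + 13*z + 42)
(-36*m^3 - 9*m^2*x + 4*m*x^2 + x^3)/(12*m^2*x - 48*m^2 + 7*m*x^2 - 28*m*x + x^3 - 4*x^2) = (-3*m + x)/(x - 4)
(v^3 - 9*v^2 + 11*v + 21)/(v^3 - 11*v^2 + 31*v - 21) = (v + 1)/(v - 1)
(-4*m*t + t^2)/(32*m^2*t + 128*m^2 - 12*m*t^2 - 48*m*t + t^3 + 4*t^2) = t/(-8*m*t - 32*m + t^2 + 4*t)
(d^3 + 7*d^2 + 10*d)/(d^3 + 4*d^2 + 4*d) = (d + 5)/(d + 2)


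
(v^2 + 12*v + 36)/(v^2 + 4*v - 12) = (v + 6)/(v - 2)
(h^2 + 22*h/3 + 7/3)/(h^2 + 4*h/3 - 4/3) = (3*h^2 + 22*h + 7)/(3*h^2 + 4*h - 4)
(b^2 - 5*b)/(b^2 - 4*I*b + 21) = b*(b - 5)/(b^2 - 4*I*b + 21)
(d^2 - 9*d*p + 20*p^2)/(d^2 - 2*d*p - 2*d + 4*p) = (d^2 - 9*d*p + 20*p^2)/(d^2 - 2*d*p - 2*d + 4*p)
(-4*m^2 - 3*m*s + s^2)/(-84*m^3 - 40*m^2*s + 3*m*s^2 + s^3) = (4*m^2 + 3*m*s - s^2)/(84*m^3 + 40*m^2*s - 3*m*s^2 - s^3)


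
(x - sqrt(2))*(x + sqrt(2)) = x^2 - 2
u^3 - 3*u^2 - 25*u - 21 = (u - 7)*(u + 1)*(u + 3)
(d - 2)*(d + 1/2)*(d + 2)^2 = d^4 + 5*d^3/2 - 3*d^2 - 10*d - 4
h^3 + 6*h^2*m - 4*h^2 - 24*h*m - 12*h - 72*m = (h - 6)*(h + 2)*(h + 6*m)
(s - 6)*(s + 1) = s^2 - 5*s - 6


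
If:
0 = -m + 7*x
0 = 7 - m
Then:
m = 7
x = 1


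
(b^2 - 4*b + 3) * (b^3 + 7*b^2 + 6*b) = b^5 + 3*b^4 - 19*b^3 - 3*b^2 + 18*b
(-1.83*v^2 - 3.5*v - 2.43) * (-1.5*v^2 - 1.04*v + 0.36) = 2.745*v^4 + 7.1532*v^3 + 6.6262*v^2 + 1.2672*v - 0.8748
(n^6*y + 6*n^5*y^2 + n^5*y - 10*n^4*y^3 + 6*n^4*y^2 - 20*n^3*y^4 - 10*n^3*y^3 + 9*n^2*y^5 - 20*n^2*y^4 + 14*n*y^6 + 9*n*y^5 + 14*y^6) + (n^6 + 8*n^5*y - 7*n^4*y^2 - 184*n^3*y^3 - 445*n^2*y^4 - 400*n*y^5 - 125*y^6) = n^6*y + n^6 + 6*n^5*y^2 + 9*n^5*y - 10*n^4*y^3 - n^4*y^2 - 20*n^3*y^4 - 194*n^3*y^3 + 9*n^2*y^5 - 465*n^2*y^4 + 14*n*y^6 - 391*n*y^5 - 111*y^6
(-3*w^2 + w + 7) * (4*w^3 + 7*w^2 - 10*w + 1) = -12*w^5 - 17*w^4 + 65*w^3 + 36*w^2 - 69*w + 7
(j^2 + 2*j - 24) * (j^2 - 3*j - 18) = j^4 - j^3 - 48*j^2 + 36*j + 432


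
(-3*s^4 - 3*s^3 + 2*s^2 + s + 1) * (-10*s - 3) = 30*s^5 + 39*s^4 - 11*s^3 - 16*s^2 - 13*s - 3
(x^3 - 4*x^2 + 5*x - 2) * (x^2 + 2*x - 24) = x^5 - 2*x^4 - 27*x^3 + 104*x^2 - 124*x + 48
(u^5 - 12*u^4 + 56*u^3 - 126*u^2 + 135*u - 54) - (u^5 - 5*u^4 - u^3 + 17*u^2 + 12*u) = -7*u^4 + 57*u^3 - 143*u^2 + 123*u - 54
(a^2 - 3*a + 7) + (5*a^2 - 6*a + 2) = 6*a^2 - 9*a + 9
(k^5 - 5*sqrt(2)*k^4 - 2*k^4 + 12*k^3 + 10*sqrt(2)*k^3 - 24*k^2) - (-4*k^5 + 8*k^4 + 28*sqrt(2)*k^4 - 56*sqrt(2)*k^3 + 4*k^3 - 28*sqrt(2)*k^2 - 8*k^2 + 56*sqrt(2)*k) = 5*k^5 - 33*sqrt(2)*k^4 - 10*k^4 + 8*k^3 + 66*sqrt(2)*k^3 - 16*k^2 + 28*sqrt(2)*k^2 - 56*sqrt(2)*k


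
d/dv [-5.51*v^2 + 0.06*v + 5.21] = 0.06 - 11.02*v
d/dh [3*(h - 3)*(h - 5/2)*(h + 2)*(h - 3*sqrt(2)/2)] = 12*h^3 - 63*h^2/2 - 27*sqrt(2)*h^2/2 - 21*h + 63*sqrt(2)*h/2 + 63*sqrt(2)/4 + 45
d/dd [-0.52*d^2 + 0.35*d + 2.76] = 0.35 - 1.04*d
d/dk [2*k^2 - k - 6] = 4*k - 1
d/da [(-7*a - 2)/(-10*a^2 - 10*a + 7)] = (-70*a^2 - 40*a - 69)/(100*a^4 + 200*a^3 - 40*a^2 - 140*a + 49)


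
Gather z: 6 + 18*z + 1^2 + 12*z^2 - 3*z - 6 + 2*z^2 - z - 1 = 14*z^2 + 14*z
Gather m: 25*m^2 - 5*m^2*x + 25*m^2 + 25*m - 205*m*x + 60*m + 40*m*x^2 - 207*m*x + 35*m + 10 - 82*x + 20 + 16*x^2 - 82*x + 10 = m^2*(50 - 5*x) + m*(40*x^2 - 412*x + 120) + 16*x^2 - 164*x + 40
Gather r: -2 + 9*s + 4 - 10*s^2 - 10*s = -10*s^2 - s + 2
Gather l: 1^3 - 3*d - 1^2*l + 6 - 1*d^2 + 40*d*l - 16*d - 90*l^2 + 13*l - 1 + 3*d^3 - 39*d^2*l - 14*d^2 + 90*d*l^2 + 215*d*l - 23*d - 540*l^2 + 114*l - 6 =3*d^3 - 15*d^2 - 42*d + l^2*(90*d - 630) + l*(-39*d^2 + 255*d + 126)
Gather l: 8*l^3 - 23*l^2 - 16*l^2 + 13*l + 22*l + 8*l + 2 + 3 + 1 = 8*l^3 - 39*l^2 + 43*l + 6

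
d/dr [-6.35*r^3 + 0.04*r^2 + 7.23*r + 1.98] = -19.05*r^2 + 0.08*r + 7.23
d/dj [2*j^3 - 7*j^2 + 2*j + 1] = 6*j^2 - 14*j + 2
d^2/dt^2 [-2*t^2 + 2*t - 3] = -4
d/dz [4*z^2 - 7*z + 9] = 8*z - 7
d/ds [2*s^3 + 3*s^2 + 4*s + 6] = 6*s^2 + 6*s + 4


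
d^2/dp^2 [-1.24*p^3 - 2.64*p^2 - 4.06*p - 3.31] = -7.44*p - 5.28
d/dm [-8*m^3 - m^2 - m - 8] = -24*m^2 - 2*m - 1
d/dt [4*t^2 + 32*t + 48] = 8*t + 32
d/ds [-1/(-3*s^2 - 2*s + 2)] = 2*(-3*s - 1)/(3*s^2 + 2*s - 2)^2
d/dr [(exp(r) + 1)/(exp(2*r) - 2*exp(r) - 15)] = (2*(1 - exp(r))*(exp(r) + 1) + exp(2*r) - 2*exp(r) - 15)*exp(r)/(-exp(2*r) + 2*exp(r) + 15)^2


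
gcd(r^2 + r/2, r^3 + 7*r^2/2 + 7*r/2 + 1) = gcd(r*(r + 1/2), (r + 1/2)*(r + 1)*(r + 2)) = r + 1/2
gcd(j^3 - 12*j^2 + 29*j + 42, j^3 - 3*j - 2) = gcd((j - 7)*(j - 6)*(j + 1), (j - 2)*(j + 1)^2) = j + 1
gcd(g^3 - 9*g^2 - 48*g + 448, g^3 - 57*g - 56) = g^2 - g - 56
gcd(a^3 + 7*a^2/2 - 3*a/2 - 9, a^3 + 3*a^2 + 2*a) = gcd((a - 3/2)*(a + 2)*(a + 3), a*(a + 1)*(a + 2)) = a + 2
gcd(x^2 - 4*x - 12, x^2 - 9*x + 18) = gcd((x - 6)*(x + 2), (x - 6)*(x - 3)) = x - 6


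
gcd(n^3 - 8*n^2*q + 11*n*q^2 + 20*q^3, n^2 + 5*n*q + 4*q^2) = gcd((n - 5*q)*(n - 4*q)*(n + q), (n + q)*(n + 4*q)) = n + q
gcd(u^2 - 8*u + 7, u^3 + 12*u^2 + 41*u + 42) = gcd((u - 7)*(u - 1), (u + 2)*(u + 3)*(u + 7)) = 1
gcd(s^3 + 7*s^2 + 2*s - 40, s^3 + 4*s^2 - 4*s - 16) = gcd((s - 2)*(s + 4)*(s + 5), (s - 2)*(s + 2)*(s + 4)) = s^2 + 2*s - 8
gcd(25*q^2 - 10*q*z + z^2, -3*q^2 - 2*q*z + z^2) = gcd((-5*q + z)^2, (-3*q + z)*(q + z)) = 1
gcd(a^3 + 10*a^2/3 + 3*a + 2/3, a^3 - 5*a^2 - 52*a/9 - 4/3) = a + 1/3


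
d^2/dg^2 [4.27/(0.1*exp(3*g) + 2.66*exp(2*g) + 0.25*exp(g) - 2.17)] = (4.27*(0.3*exp(2*g) + 5.32*exp(g) + 0.25)*(0.6*exp(2*g) + 10.64*exp(g) + 0.5)*exp(g) - (3.843*exp(2*g) + 45.4328*exp(g) + 1.0675)*(0.1*exp(3*g) + 2.66*exp(2*g) + 0.25*exp(g) - 2.17))*exp(g)/(0.1*exp(3*g) + 2.66*exp(2*g) + 0.25*exp(g) - 2.17)^3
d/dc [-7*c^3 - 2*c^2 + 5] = c*(-21*c - 4)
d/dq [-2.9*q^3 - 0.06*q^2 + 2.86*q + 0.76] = -8.7*q^2 - 0.12*q + 2.86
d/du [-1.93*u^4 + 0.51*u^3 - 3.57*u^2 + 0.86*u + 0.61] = -7.72*u^3 + 1.53*u^2 - 7.14*u + 0.86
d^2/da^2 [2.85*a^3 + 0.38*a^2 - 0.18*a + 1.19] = 17.1*a + 0.76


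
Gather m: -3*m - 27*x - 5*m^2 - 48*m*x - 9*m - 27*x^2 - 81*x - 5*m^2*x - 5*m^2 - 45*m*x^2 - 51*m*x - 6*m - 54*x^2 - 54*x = m^2*(-5*x - 10) + m*(-45*x^2 - 99*x - 18) - 81*x^2 - 162*x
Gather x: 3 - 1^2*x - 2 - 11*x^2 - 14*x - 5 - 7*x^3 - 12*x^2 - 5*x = -7*x^3 - 23*x^2 - 20*x - 4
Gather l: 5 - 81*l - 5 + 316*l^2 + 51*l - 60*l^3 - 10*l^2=-60*l^3 + 306*l^2 - 30*l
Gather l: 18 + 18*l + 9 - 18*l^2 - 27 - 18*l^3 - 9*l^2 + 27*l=-18*l^3 - 27*l^2 + 45*l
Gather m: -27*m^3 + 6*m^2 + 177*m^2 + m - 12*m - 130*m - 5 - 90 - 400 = -27*m^3 + 183*m^2 - 141*m - 495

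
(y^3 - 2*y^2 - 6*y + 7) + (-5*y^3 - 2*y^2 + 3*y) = -4*y^3 - 4*y^2 - 3*y + 7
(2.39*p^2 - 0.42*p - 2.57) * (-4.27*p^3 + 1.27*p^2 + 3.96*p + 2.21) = -10.2053*p^5 + 4.8287*p^4 + 19.9049*p^3 + 0.3548*p^2 - 11.1054*p - 5.6797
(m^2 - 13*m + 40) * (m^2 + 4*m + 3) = m^4 - 9*m^3 - 9*m^2 + 121*m + 120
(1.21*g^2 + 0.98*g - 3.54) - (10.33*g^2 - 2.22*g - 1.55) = -9.12*g^2 + 3.2*g - 1.99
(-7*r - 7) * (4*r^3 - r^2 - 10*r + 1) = -28*r^4 - 21*r^3 + 77*r^2 + 63*r - 7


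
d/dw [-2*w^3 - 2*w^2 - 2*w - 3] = -6*w^2 - 4*w - 2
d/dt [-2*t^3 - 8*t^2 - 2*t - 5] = -6*t^2 - 16*t - 2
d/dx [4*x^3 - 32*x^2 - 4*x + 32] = 12*x^2 - 64*x - 4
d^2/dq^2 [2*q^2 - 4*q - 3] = 4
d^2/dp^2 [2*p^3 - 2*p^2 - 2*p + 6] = 12*p - 4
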